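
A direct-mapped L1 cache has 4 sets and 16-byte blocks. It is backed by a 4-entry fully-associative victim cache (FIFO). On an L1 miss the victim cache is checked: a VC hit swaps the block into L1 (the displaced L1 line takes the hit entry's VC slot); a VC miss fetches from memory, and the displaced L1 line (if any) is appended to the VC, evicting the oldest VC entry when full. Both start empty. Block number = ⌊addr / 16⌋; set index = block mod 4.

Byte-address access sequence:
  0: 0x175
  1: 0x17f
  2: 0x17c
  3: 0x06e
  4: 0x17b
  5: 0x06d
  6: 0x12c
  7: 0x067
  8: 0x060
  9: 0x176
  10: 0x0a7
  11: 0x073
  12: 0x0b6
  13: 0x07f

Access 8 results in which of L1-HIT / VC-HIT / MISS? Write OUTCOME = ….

  [0] addr=0x175 blk=23 s=3: MISS | VC []
  [1] addr=0x17f blk=23 s=3: L1-HIT | VC []
  [2] addr=0x17c blk=23 s=3: L1-HIT | VC []
  [3] addr=0x6e blk=6 s=2: MISS | VC []
  [4] addr=0x17b blk=23 s=3: L1-HIT | VC []
  [5] addr=0x6d blk=6 s=2: L1-HIT | VC []
  [6] addr=0x12c blk=18 s=2: MISS | VC [6]
  [7] addr=0x67 blk=6 s=2: VC-HIT | VC [18]
  [8] addr=0x60 blk=6 s=2: L1-HIT | VC [18]
  [9] addr=0x176 blk=23 s=3: L1-HIT | VC [18]
  [10] addr=0xa7 blk=10 s=2: MISS | VC [18, 6]
  [11] addr=0x73 blk=7 s=3: MISS | VC [18, 6, 23]
  [12] addr=0xb6 blk=11 s=3: MISS | VC [18, 6, 23, 7]
  [13] addr=0x7f blk=7 s=3: VC-HIT | VC [18, 6, 23, 11]

OUTCOME = L1-HIT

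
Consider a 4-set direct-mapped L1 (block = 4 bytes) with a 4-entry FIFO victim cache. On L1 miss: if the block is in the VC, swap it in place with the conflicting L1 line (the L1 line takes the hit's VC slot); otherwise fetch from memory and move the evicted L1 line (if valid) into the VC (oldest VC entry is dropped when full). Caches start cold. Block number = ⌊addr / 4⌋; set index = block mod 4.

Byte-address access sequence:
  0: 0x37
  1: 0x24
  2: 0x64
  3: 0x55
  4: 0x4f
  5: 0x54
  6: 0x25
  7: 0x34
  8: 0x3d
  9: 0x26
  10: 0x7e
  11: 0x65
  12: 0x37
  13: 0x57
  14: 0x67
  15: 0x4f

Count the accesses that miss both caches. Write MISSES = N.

MISSES = 9

0: 0x37 (blk 13, set 1) → MISS  vc=[]
1: 0x24 (blk 9, set 1) → MISS  vc=[13]
2: 0x64 (blk 25, set 1) → MISS  vc=[13, 9]
3: 0x55 (blk 21, set 1) → MISS  vc=[13, 9, 25]
4: 0x4f (blk 19, set 3) → MISS  vc=[13, 9, 25]
5: 0x54 (blk 21, set 1) → L1-HIT  vc=[13, 9, 25]
6: 0x25 (blk 9, set 1) → VC-HIT  vc=[13, 21, 25]
7: 0x34 (blk 13, set 1) → VC-HIT  vc=[9, 21, 25]
8: 0x3d (blk 15, set 3) → MISS  vc=[9, 21, 25, 19]
9: 0x26 (blk 9, set 1) → VC-HIT  vc=[13, 21, 25, 19]
10: 0x7e (blk 31, set 3) → MISS  vc=[21, 25, 19, 15]
11: 0x65 (blk 25, set 1) → VC-HIT  vc=[21, 9, 19, 15]
12: 0x37 (blk 13, set 1) → MISS  vc=[9, 19, 15, 25]
13: 0x57 (blk 21, set 1) → MISS  vc=[19, 15, 25, 13]
14: 0x67 (blk 25, set 1) → VC-HIT  vc=[19, 15, 21, 13]
15: 0x4f (blk 19, set 3) → VC-HIT  vc=[31, 15, 21, 13]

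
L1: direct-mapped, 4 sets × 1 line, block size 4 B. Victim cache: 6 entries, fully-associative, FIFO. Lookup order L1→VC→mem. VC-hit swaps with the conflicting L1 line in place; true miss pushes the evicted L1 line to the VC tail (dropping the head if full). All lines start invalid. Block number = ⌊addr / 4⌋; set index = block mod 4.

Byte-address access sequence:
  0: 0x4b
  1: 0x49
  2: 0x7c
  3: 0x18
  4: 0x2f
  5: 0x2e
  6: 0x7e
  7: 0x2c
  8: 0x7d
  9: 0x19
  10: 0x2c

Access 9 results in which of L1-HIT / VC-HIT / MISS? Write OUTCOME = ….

OUTCOME = L1-HIT

#0 0x4b→b18/s2 MISS; vc=[]
#1 0x49→b18/s2 L1-HIT; vc=[]
#2 0x7c→b31/s3 MISS; vc=[]
#3 0x18→b6/s2 MISS; vc=[18]
#4 0x2f→b11/s3 MISS; vc=[18,31]
#5 0x2e→b11/s3 L1-HIT; vc=[18,31]
#6 0x7e→b31/s3 VC-HIT; vc=[18,11]
#7 0x2c→b11/s3 VC-HIT; vc=[18,31]
#8 0x7d→b31/s3 VC-HIT; vc=[18,11]
#9 0x19→b6/s2 L1-HIT; vc=[18,11]
#10 0x2c→b11/s3 VC-HIT; vc=[18,31]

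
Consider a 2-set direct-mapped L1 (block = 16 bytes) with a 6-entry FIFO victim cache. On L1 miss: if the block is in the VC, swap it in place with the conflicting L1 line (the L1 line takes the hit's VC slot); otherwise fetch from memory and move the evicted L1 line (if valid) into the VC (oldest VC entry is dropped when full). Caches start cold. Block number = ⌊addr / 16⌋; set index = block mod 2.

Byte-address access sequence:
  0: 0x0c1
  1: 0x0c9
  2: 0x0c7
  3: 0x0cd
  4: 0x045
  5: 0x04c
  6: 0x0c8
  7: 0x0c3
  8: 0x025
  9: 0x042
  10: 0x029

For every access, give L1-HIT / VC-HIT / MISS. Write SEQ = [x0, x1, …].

  [0] addr=0xc1 blk=12 s=0: MISS | VC []
  [1] addr=0xc9 blk=12 s=0: L1-HIT | VC []
  [2] addr=0xc7 blk=12 s=0: L1-HIT | VC []
  [3] addr=0xcd blk=12 s=0: L1-HIT | VC []
  [4] addr=0x45 blk=4 s=0: MISS | VC [12]
  [5] addr=0x4c blk=4 s=0: L1-HIT | VC [12]
  [6] addr=0xc8 blk=12 s=0: VC-HIT | VC [4]
  [7] addr=0xc3 blk=12 s=0: L1-HIT | VC [4]
  [8] addr=0x25 blk=2 s=0: MISS | VC [4, 12]
  [9] addr=0x42 blk=4 s=0: VC-HIT | VC [2, 12]
  [10] addr=0x29 blk=2 s=0: VC-HIT | VC [4, 12]

SEQ = [MISS, L1-HIT, L1-HIT, L1-HIT, MISS, L1-HIT, VC-HIT, L1-HIT, MISS, VC-HIT, VC-HIT]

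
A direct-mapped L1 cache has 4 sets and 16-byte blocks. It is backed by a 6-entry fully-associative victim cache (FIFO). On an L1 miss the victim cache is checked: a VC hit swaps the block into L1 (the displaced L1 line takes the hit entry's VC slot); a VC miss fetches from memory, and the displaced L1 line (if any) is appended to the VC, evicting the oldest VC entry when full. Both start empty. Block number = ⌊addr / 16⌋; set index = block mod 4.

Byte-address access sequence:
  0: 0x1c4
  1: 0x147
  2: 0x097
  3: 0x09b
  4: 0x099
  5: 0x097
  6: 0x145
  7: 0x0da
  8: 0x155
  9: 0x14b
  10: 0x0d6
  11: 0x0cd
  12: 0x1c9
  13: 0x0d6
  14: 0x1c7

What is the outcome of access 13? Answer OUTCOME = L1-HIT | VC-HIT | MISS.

OUTCOME = L1-HIT

#0 0x1c4→b28/s0 MISS; vc=[]
#1 0x147→b20/s0 MISS; vc=[28]
#2 0x97→b9/s1 MISS; vc=[28]
#3 0x9b→b9/s1 L1-HIT; vc=[28]
#4 0x99→b9/s1 L1-HIT; vc=[28]
#5 0x97→b9/s1 L1-HIT; vc=[28]
#6 0x145→b20/s0 L1-HIT; vc=[28]
#7 0xda→b13/s1 MISS; vc=[28,9]
#8 0x155→b21/s1 MISS; vc=[28,9,13]
#9 0x14b→b20/s0 L1-HIT; vc=[28,9,13]
#10 0xd6→b13/s1 VC-HIT; vc=[28,9,21]
#11 0xcd→b12/s0 MISS; vc=[28,9,21,20]
#12 0x1c9→b28/s0 VC-HIT; vc=[12,9,21,20]
#13 0xd6→b13/s1 L1-HIT; vc=[12,9,21,20]
#14 0x1c7→b28/s0 L1-HIT; vc=[12,9,21,20]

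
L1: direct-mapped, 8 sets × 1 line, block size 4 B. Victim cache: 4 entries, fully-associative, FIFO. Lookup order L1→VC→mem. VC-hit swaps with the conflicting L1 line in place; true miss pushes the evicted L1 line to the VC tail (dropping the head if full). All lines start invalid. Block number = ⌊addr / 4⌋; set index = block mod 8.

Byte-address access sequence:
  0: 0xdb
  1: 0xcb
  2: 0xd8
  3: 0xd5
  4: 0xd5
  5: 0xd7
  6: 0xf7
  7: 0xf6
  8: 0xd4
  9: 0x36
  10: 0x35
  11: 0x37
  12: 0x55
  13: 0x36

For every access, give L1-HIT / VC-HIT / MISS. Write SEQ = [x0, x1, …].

SEQ = [MISS, MISS, L1-HIT, MISS, L1-HIT, L1-HIT, MISS, L1-HIT, VC-HIT, MISS, L1-HIT, L1-HIT, MISS, VC-HIT]

0: 0xdb (blk 54, set 6) → MISS  vc=[]
1: 0xcb (blk 50, set 2) → MISS  vc=[]
2: 0xd8 (blk 54, set 6) → L1-HIT  vc=[]
3: 0xd5 (blk 53, set 5) → MISS  vc=[]
4: 0xd5 (blk 53, set 5) → L1-HIT  vc=[]
5: 0xd7 (blk 53, set 5) → L1-HIT  vc=[]
6: 0xf7 (blk 61, set 5) → MISS  vc=[53]
7: 0xf6 (blk 61, set 5) → L1-HIT  vc=[53]
8: 0xd4 (blk 53, set 5) → VC-HIT  vc=[61]
9: 0x36 (blk 13, set 5) → MISS  vc=[61, 53]
10: 0x35 (blk 13, set 5) → L1-HIT  vc=[61, 53]
11: 0x37 (blk 13, set 5) → L1-HIT  vc=[61, 53]
12: 0x55 (blk 21, set 5) → MISS  vc=[61, 53, 13]
13: 0x36 (blk 13, set 5) → VC-HIT  vc=[61, 53, 21]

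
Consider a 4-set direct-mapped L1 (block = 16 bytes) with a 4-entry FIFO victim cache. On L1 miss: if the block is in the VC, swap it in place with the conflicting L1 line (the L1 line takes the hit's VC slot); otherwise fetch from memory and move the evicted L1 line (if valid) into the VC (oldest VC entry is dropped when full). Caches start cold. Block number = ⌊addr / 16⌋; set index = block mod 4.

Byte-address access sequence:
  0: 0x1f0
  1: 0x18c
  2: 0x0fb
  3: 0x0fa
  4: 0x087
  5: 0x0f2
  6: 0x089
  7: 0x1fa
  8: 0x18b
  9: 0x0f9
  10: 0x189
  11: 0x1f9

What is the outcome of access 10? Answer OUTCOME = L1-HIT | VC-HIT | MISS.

  [0] addr=0x1f0 blk=31 s=3: MISS | VC []
  [1] addr=0x18c blk=24 s=0: MISS | VC []
  [2] addr=0xfb blk=15 s=3: MISS | VC [31]
  [3] addr=0xfa blk=15 s=3: L1-HIT | VC [31]
  [4] addr=0x87 blk=8 s=0: MISS | VC [31, 24]
  [5] addr=0xf2 blk=15 s=3: L1-HIT | VC [31, 24]
  [6] addr=0x89 blk=8 s=0: L1-HIT | VC [31, 24]
  [7] addr=0x1fa blk=31 s=3: VC-HIT | VC [15, 24]
  [8] addr=0x18b blk=24 s=0: VC-HIT | VC [15, 8]
  [9] addr=0xf9 blk=15 s=3: VC-HIT | VC [31, 8]
  [10] addr=0x189 blk=24 s=0: L1-HIT | VC [31, 8]
  [11] addr=0x1f9 blk=31 s=3: VC-HIT | VC [15, 8]

OUTCOME = L1-HIT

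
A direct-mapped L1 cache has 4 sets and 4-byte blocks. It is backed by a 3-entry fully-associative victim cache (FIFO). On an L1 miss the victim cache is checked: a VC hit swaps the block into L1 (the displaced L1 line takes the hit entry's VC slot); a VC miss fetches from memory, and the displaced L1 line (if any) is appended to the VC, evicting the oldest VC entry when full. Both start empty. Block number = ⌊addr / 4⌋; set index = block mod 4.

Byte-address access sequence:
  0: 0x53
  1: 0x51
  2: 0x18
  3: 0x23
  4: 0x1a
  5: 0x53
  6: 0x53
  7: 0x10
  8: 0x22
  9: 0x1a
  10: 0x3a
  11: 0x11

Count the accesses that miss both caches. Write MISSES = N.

#0 0x53→b20/s0 MISS; vc=[]
#1 0x51→b20/s0 L1-HIT; vc=[]
#2 0x18→b6/s2 MISS; vc=[]
#3 0x23→b8/s0 MISS; vc=[20]
#4 0x1a→b6/s2 L1-HIT; vc=[20]
#5 0x53→b20/s0 VC-HIT; vc=[8]
#6 0x53→b20/s0 L1-HIT; vc=[8]
#7 0x10→b4/s0 MISS; vc=[8,20]
#8 0x22→b8/s0 VC-HIT; vc=[4,20]
#9 0x1a→b6/s2 L1-HIT; vc=[4,20]
#10 0x3a→b14/s2 MISS; vc=[4,20,6]
#11 0x11→b4/s0 VC-HIT; vc=[8,20,6]

MISSES = 5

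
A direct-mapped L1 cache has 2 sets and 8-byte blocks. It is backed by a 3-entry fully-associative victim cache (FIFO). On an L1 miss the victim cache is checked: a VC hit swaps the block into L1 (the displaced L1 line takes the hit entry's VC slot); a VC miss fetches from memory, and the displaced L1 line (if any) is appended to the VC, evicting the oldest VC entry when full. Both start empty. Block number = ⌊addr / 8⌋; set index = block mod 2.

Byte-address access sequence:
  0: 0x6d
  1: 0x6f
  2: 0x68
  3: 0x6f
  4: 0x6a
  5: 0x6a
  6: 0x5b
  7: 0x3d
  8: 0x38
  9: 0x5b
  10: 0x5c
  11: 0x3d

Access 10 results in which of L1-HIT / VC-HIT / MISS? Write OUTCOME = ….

OUTCOME = L1-HIT

0: 0x6d (blk 13, set 1) → MISS  vc=[]
1: 0x6f (blk 13, set 1) → L1-HIT  vc=[]
2: 0x68 (blk 13, set 1) → L1-HIT  vc=[]
3: 0x6f (blk 13, set 1) → L1-HIT  vc=[]
4: 0x6a (blk 13, set 1) → L1-HIT  vc=[]
5: 0x6a (blk 13, set 1) → L1-HIT  vc=[]
6: 0x5b (blk 11, set 1) → MISS  vc=[13]
7: 0x3d (blk 7, set 1) → MISS  vc=[13, 11]
8: 0x38 (blk 7, set 1) → L1-HIT  vc=[13, 11]
9: 0x5b (blk 11, set 1) → VC-HIT  vc=[13, 7]
10: 0x5c (blk 11, set 1) → L1-HIT  vc=[13, 7]
11: 0x3d (blk 7, set 1) → VC-HIT  vc=[13, 11]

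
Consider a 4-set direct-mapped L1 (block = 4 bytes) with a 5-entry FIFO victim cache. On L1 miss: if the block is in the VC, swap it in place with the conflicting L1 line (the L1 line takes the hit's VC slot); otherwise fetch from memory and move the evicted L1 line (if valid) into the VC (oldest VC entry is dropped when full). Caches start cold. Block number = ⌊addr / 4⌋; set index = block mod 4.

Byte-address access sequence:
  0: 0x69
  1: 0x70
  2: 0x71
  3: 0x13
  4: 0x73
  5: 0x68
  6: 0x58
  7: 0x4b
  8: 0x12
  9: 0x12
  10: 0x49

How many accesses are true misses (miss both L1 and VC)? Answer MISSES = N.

0: 0x69 (blk 26, set 2) → MISS  vc=[]
1: 0x70 (blk 28, set 0) → MISS  vc=[]
2: 0x71 (blk 28, set 0) → L1-HIT  vc=[]
3: 0x13 (blk 4, set 0) → MISS  vc=[28]
4: 0x73 (blk 28, set 0) → VC-HIT  vc=[4]
5: 0x68 (blk 26, set 2) → L1-HIT  vc=[4]
6: 0x58 (blk 22, set 2) → MISS  vc=[4, 26]
7: 0x4b (blk 18, set 2) → MISS  vc=[4, 26, 22]
8: 0x12 (blk 4, set 0) → VC-HIT  vc=[28, 26, 22]
9: 0x12 (blk 4, set 0) → L1-HIT  vc=[28, 26, 22]
10: 0x49 (blk 18, set 2) → L1-HIT  vc=[28, 26, 22]

MISSES = 5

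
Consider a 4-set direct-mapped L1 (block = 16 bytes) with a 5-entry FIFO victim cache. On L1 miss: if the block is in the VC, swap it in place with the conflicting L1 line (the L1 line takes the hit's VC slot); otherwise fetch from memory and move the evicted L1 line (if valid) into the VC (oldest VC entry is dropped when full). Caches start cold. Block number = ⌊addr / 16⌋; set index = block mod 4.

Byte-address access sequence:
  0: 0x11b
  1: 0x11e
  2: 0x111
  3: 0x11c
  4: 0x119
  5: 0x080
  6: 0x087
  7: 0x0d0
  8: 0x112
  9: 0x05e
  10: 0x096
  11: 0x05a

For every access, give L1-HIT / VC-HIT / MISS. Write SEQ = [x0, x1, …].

SEQ = [MISS, L1-HIT, L1-HIT, L1-HIT, L1-HIT, MISS, L1-HIT, MISS, VC-HIT, MISS, MISS, VC-HIT]

0: 0x11b (blk 17, set 1) → MISS  vc=[]
1: 0x11e (blk 17, set 1) → L1-HIT  vc=[]
2: 0x111 (blk 17, set 1) → L1-HIT  vc=[]
3: 0x11c (blk 17, set 1) → L1-HIT  vc=[]
4: 0x119 (blk 17, set 1) → L1-HIT  vc=[]
5: 0x80 (blk 8, set 0) → MISS  vc=[]
6: 0x87 (blk 8, set 0) → L1-HIT  vc=[]
7: 0xd0 (blk 13, set 1) → MISS  vc=[17]
8: 0x112 (blk 17, set 1) → VC-HIT  vc=[13]
9: 0x5e (blk 5, set 1) → MISS  vc=[13, 17]
10: 0x96 (blk 9, set 1) → MISS  vc=[13, 17, 5]
11: 0x5a (blk 5, set 1) → VC-HIT  vc=[13, 17, 9]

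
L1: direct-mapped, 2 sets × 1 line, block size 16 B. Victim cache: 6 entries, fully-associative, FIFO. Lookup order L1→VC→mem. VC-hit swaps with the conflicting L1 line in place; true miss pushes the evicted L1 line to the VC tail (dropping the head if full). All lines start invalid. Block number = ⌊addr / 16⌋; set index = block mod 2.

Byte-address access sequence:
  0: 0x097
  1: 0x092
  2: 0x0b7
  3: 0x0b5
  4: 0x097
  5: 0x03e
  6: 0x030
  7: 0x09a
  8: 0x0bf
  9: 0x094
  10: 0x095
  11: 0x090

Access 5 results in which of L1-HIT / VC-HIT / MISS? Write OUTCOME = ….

OUTCOME = MISS

  [0] addr=0x97 blk=9 s=1: MISS | VC []
  [1] addr=0x92 blk=9 s=1: L1-HIT | VC []
  [2] addr=0xb7 blk=11 s=1: MISS | VC [9]
  [3] addr=0xb5 blk=11 s=1: L1-HIT | VC [9]
  [4] addr=0x97 blk=9 s=1: VC-HIT | VC [11]
  [5] addr=0x3e blk=3 s=1: MISS | VC [11, 9]
  [6] addr=0x30 blk=3 s=1: L1-HIT | VC [11, 9]
  [7] addr=0x9a blk=9 s=1: VC-HIT | VC [11, 3]
  [8] addr=0xbf blk=11 s=1: VC-HIT | VC [9, 3]
  [9] addr=0x94 blk=9 s=1: VC-HIT | VC [11, 3]
  [10] addr=0x95 blk=9 s=1: L1-HIT | VC [11, 3]
  [11] addr=0x90 blk=9 s=1: L1-HIT | VC [11, 3]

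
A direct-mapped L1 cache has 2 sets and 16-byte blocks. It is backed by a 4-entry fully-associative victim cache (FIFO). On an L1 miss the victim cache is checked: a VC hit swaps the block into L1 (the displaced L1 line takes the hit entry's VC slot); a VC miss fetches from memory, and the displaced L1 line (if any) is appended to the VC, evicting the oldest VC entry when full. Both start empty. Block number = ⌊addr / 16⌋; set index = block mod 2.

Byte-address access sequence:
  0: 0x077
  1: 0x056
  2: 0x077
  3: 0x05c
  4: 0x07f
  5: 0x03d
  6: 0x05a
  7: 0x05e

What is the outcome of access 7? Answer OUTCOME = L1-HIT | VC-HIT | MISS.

OUTCOME = L1-HIT

#0 0x77→b7/s1 MISS; vc=[]
#1 0x56→b5/s1 MISS; vc=[7]
#2 0x77→b7/s1 VC-HIT; vc=[5]
#3 0x5c→b5/s1 VC-HIT; vc=[7]
#4 0x7f→b7/s1 VC-HIT; vc=[5]
#5 0x3d→b3/s1 MISS; vc=[5,7]
#6 0x5a→b5/s1 VC-HIT; vc=[3,7]
#7 0x5e→b5/s1 L1-HIT; vc=[3,7]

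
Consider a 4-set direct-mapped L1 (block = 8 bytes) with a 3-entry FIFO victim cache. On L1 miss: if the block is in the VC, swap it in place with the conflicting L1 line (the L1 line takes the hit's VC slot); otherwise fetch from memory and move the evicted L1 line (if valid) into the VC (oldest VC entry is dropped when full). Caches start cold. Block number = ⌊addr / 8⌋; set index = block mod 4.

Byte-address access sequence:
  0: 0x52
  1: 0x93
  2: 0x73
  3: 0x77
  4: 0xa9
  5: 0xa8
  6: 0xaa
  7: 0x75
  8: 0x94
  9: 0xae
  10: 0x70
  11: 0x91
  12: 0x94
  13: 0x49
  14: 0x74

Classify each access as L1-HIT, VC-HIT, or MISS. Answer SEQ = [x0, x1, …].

SEQ = [MISS, MISS, MISS, L1-HIT, MISS, L1-HIT, L1-HIT, L1-HIT, VC-HIT, L1-HIT, VC-HIT, VC-HIT, L1-HIT, MISS, VC-HIT]

#0 0x52→b10/s2 MISS; vc=[]
#1 0x93→b18/s2 MISS; vc=[10]
#2 0x73→b14/s2 MISS; vc=[10,18]
#3 0x77→b14/s2 L1-HIT; vc=[10,18]
#4 0xa9→b21/s1 MISS; vc=[10,18]
#5 0xa8→b21/s1 L1-HIT; vc=[10,18]
#6 0xaa→b21/s1 L1-HIT; vc=[10,18]
#7 0x75→b14/s2 L1-HIT; vc=[10,18]
#8 0x94→b18/s2 VC-HIT; vc=[10,14]
#9 0xae→b21/s1 L1-HIT; vc=[10,14]
#10 0x70→b14/s2 VC-HIT; vc=[10,18]
#11 0x91→b18/s2 VC-HIT; vc=[10,14]
#12 0x94→b18/s2 L1-HIT; vc=[10,14]
#13 0x49→b9/s1 MISS; vc=[10,14,21]
#14 0x74→b14/s2 VC-HIT; vc=[10,18,21]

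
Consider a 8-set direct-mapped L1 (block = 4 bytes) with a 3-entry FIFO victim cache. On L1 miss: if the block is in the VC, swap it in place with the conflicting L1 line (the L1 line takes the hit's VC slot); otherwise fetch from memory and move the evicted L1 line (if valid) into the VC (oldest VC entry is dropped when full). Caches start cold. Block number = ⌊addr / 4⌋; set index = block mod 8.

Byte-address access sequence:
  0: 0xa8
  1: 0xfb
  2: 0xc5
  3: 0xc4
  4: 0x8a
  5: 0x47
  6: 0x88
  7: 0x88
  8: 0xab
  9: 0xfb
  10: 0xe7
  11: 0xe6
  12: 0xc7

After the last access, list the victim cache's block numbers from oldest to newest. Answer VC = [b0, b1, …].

VC = [34, 57, 17]

  [0] addr=0xa8 blk=42 s=2: MISS | VC []
  [1] addr=0xfb blk=62 s=6: MISS | VC []
  [2] addr=0xc5 blk=49 s=1: MISS | VC []
  [3] addr=0xc4 blk=49 s=1: L1-HIT | VC []
  [4] addr=0x8a blk=34 s=2: MISS | VC [42]
  [5] addr=0x47 blk=17 s=1: MISS | VC [42, 49]
  [6] addr=0x88 blk=34 s=2: L1-HIT | VC [42, 49]
  [7] addr=0x88 blk=34 s=2: L1-HIT | VC [42, 49]
  [8] addr=0xab blk=42 s=2: VC-HIT | VC [34, 49]
  [9] addr=0xfb blk=62 s=6: L1-HIT | VC [34, 49]
  [10] addr=0xe7 blk=57 s=1: MISS | VC [34, 49, 17]
  [11] addr=0xe6 blk=57 s=1: L1-HIT | VC [34, 49, 17]
  [12] addr=0xc7 blk=49 s=1: VC-HIT | VC [34, 57, 17]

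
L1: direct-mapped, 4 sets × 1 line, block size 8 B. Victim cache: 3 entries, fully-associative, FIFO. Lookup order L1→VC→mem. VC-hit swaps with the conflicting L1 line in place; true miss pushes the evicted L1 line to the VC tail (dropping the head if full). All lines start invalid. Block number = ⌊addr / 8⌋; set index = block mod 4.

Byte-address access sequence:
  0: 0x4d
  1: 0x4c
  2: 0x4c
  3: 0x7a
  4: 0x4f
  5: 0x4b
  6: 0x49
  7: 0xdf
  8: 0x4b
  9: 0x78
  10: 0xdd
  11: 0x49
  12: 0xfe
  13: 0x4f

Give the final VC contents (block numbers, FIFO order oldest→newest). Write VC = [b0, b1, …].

#0 0x4d→b9/s1 MISS; vc=[]
#1 0x4c→b9/s1 L1-HIT; vc=[]
#2 0x4c→b9/s1 L1-HIT; vc=[]
#3 0x7a→b15/s3 MISS; vc=[]
#4 0x4f→b9/s1 L1-HIT; vc=[]
#5 0x4b→b9/s1 L1-HIT; vc=[]
#6 0x49→b9/s1 L1-HIT; vc=[]
#7 0xdf→b27/s3 MISS; vc=[15]
#8 0x4b→b9/s1 L1-HIT; vc=[15]
#9 0x78→b15/s3 VC-HIT; vc=[27]
#10 0xdd→b27/s3 VC-HIT; vc=[15]
#11 0x49→b9/s1 L1-HIT; vc=[15]
#12 0xfe→b31/s3 MISS; vc=[15,27]
#13 0x4f→b9/s1 L1-HIT; vc=[15,27]

VC = [15, 27]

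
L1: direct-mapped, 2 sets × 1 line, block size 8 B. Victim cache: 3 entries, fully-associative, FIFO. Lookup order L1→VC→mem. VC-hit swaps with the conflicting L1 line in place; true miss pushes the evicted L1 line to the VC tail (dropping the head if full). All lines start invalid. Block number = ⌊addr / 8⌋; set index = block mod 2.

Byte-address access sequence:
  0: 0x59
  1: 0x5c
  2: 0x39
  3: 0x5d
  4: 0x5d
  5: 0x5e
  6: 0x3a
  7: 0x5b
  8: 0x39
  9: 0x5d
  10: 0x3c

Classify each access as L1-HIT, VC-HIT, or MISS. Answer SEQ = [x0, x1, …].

  [0] addr=0x59 blk=11 s=1: MISS | VC []
  [1] addr=0x5c blk=11 s=1: L1-HIT | VC []
  [2] addr=0x39 blk=7 s=1: MISS | VC [11]
  [3] addr=0x5d blk=11 s=1: VC-HIT | VC [7]
  [4] addr=0x5d blk=11 s=1: L1-HIT | VC [7]
  [5] addr=0x5e blk=11 s=1: L1-HIT | VC [7]
  [6] addr=0x3a blk=7 s=1: VC-HIT | VC [11]
  [7] addr=0x5b blk=11 s=1: VC-HIT | VC [7]
  [8] addr=0x39 blk=7 s=1: VC-HIT | VC [11]
  [9] addr=0x5d blk=11 s=1: VC-HIT | VC [7]
  [10] addr=0x3c blk=7 s=1: VC-HIT | VC [11]

SEQ = [MISS, L1-HIT, MISS, VC-HIT, L1-HIT, L1-HIT, VC-HIT, VC-HIT, VC-HIT, VC-HIT, VC-HIT]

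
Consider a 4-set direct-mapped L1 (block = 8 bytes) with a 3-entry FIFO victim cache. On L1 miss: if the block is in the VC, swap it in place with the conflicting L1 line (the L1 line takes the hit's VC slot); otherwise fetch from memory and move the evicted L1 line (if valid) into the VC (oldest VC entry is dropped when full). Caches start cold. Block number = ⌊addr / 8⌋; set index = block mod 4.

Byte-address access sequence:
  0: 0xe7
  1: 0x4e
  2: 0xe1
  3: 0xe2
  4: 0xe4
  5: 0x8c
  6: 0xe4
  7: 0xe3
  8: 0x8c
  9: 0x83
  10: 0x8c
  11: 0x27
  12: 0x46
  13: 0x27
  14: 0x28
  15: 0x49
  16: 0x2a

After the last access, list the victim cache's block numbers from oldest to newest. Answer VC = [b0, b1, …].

#0 0xe7→b28/s0 MISS; vc=[]
#1 0x4e→b9/s1 MISS; vc=[]
#2 0xe1→b28/s0 L1-HIT; vc=[]
#3 0xe2→b28/s0 L1-HIT; vc=[]
#4 0xe4→b28/s0 L1-HIT; vc=[]
#5 0x8c→b17/s1 MISS; vc=[9]
#6 0xe4→b28/s0 L1-HIT; vc=[9]
#7 0xe3→b28/s0 L1-HIT; vc=[9]
#8 0x8c→b17/s1 L1-HIT; vc=[9]
#9 0x83→b16/s0 MISS; vc=[9,28]
#10 0x8c→b17/s1 L1-HIT; vc=[9,28]
#11 0x27→b4/s0 MISS; vc=[9,28,16]
#12 0x46→b8/s0 MISS; vc=[28,16,4]
#13 0x27→b4/s0 VC-HIT; vc=[28,16,8]
#14 0x28→b5/s1 MISS; vc=[16,8,17]
#15 0x49→b9/s1 MISS; vc=[8,17,5]
#16 0x2a→b5/s1 VC-HIT; vc=[8,17,9]

VC = [8, 17, 9]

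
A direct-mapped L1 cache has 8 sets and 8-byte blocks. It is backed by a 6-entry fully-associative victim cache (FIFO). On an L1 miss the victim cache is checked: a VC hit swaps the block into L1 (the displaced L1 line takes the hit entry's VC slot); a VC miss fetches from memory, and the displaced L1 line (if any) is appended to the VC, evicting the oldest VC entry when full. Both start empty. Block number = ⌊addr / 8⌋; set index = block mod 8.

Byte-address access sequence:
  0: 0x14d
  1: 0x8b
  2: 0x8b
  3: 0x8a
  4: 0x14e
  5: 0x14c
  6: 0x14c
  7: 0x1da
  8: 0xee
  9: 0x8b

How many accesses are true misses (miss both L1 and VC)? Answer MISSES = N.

0: 0x14d (blk 41, set 1) → MISS  vc=[]
1: 0x8b (blk 17, set 1) → MISS  vc=[41]
2: 0x8b (blk 17, set 1) → L1-HIT  vc=[41]
3: 0x8a (blk 17, set 1) → L1-HIT  vc=[41]
4: 0x14e (blk 41, set 1) → VC-HIT  vc=[17]
5: 0x14c (blk 41, set 1) → L1-HIT  vc=[17]
6: 0x14c (blk 41, set 1) → L1-HIT  vc=[17]
7: 0x1da (blk 59, set 3) → MISS  vc=[17]
8: 0xee (blk 29, set 5) → MISS  vc=[17]
9: 0x8b (blk 17, set 1) → VC-HIT  vc=[41]

MISSES = 4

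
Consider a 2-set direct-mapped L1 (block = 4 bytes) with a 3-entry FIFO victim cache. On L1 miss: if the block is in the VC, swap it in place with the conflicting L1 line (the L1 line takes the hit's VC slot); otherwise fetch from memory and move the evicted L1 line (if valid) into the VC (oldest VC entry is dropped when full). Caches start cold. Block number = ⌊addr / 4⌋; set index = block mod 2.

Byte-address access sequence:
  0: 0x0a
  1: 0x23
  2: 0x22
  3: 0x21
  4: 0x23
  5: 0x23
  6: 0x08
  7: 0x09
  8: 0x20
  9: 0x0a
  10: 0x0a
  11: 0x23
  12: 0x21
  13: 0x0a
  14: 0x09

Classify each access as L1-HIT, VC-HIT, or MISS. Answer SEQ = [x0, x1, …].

SEQ = [MISS, MISS, L1-HIT, L1-HIT, L1-HIT, L1-HIT, VC-HIT, L1-HIT, VC-HIT, VC-HIT, L1-HIT, VC-HIT, L1-HIT, VC-HIT, L1-HIT]

#0 0xa→b2/s0 MISS; vc=[]
#1 0x23→b8/s0 MISS; vc=[2]
#2 0x22→b8/s0 L1-HIT; vc=[2]
#3 0x21→b8/s0 L1-HIT; vc=[2]
#4 0x23→b8/s0 L1-HIT; vc=[2]
#5 0x23→b8/s0 L1-HIT; vc=[2]
#6 0x8→b2/s0 VC-HIT; vc=[8]
#7 0x9→b2/s0 L1-HIT; vc=[8]
#8 0x20→b8/s0 VC-HIT; vc=[2]
#9 0xa→b2/s0 VC-HIT; vc=[8]
#10 0xa→b2/s0 L1-HIT; vc=[8]
#11 0x23→b8/s0 VC-HIT; vc=[2]
#12 0x21→b8/s0 L1-HIT; vc=[2]
#13 0xa→b2/s0 VC-HIT; vc=[8]
#14 0x9→b2/s0 L1-HIT; vc=[8]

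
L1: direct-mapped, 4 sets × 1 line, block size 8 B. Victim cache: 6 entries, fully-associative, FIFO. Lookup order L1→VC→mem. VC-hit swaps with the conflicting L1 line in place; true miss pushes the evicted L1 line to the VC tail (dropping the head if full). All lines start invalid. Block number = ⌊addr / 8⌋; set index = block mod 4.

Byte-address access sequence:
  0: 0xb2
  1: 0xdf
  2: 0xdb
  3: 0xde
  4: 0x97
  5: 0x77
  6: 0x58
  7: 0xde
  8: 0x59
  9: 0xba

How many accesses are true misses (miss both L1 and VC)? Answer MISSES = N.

#0 0xb2→b22/s2 MISS; vc=[]
#1 0xdf→b27/s3 MISS; vc=[]
#2 0xdb→b27/s3 L1-HIT; vc=[]
#3 0xde→b27/s3 L1-HIT; vc=[]
#4 0x97→b18/s2 MISS; vc=[22]
#5 0x77→b14/s2 MISS; vc=[22,18]
#6 0x58→b11/s3 MISS; vc=[22,18,27]
#7 0xde→b27/s3 VC-HIT; vc=[22,18,11]
#8 0x59→b11/s3 VC-HIT; vc=[22,18,27]
#9 0xba→b23/s3 MISS; vc=[22,18,27,11]

MISSES = 6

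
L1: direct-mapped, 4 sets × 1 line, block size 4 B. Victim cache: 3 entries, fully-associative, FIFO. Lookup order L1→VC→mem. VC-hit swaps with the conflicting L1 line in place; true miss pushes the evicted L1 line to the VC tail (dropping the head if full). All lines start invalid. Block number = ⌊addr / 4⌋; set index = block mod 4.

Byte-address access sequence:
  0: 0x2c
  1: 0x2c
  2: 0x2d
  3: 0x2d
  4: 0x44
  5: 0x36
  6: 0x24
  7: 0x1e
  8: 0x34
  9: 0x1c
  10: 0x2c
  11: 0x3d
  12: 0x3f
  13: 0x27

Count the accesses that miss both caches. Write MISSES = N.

MISSES = 6

  [0] addr=0x2c blk=11 s=3: MISS | VC []
  [1] addr=0x2c blk=11 s=3: L1-HIT | VC []
  [2] addr=0x2d blk=11 s=3: L1-HIT | VC []
  [3] addr=0x2d blk=11 s=3: L1-HIT | VC []
  [4] addr=0x44 blk=17 s=1: MISS | VC []
  [5] addr=0x36 blk=13 s=1: MISS | VC [17]
  [6] addr=0x24 blk=9 s=1: MISS | VC [17, 13]
  [7] addr=0x1e blk=7 s=3: MISS | VC [17, 13, 11]
  [8] addr=0x34 blk=13 s=1: VC-HIT | VC [17, 9, 11]
  [9] addr=0x1c blk=7 s=3: L1-HIT | VC [17, 9, 11]
  [10] addr=0x2c blk=11 s=3: VC-HIT | VC [17, 9, 7]
  [11] addr=0x3d blk=15 s=3: MISS | VC [9, 7, 11]
  [12] addr=0x3f blk=15 s=3: L1-HIT | VC [9, 7, 11]
  [13] addr=0x27 blk=9 s=1: VC-HIT | VC [13, 7, 11]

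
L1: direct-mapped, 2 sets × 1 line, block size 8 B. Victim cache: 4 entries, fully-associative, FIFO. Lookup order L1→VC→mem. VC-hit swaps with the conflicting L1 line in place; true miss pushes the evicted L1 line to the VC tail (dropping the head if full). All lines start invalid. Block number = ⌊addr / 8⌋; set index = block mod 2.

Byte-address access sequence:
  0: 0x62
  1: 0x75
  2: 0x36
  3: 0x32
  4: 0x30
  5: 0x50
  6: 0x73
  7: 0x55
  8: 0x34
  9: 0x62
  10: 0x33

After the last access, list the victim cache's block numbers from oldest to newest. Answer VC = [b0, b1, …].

VC = [12, 14, 10]

  [0] addr=0x62 blk=12 s=0: MISS | VC []
  [1] addr=0x75 blk=14 s=0: MISS | VC [12]
  [2] addr=0x36 blk=6 s=0: MISS | VC [12, 14]
  [3] addr=0x32 blk=6 s=0: L1-HIT | VC [12, 14]
  [4] addr=0x30 blk=6 s=0: L1-HIT | VC [12, 14]
  [5] addr=0x50 blk=10 s=0: MISS | VC [12, 14, 6]
  [6] addr=0x73 blk=14 s=0: VC-HIT | VC [12, 10, 6]
  [7] addr=0x55 blk=10 s=0: VC-HIT | VC [12, 14, 6]
  [8] addr=0x34 blk=6 s=0: VC-HIT | VC [12, 14, 10]
  [9] addr=0x62 blk=12 s=0: VC-HIT | VC [6, 14, 10]
  [10] addr=0x33 blk=6 s=0: VC-HIT | VC [12, 14, 10]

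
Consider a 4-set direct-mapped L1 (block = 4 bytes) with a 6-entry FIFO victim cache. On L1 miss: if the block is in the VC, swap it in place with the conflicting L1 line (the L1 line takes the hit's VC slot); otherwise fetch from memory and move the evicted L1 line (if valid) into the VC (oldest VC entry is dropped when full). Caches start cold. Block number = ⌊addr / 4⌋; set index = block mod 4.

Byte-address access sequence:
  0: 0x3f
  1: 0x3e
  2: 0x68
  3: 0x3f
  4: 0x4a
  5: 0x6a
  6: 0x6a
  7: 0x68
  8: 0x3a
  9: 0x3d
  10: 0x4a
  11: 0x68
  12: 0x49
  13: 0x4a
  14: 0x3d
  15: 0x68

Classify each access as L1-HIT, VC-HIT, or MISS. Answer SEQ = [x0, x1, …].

0: 0x3f (blk 15, set 3) → MISS  vc=[]
1: 0x3e (blk 15, set 3) → L1-HIT  vc=[]
2: 0x68 (blk 26, set 2) → MISS  vc=[]
3: 0x3f (blk 15, set 3) → L1-HIT  vc=[]
4: 0x4a (blk 18, set 2) → MISS  vc=[26]
5: 0x6a (blk 26, set 2) → VC-HIT  vc=[18]
6: 0x6a (blk 26, set 2) → L1-HIT  vc=[18]
7: 0x68 (blk 26, set 2) → L1-HIT  vc=[18]
8: 0x3a (blk 14, set 2) → MISS  vc=[18, 26]
9: 0x3d (blk 15, set 3) → L1-HIT  vc=[18, 26]
10: 0x4a (blk 18, set 2) → VC-HIT  vc=[14, 26]
11: 0x68 (blk 26, set 2) → VC-HIT  vc=[14, 18]
12: 0x49 (blk 18, set 2) → VC-HIT  vc=[14, 26]
13: 0x4a (blk 18, set 2) → L1-HIT  vc=[14, 26]
14: 0x3d (blk 15, set 3) → L1-HIT  vc=[14, 26]
15: 0x68 (blk 26, set 2) → VC-HIT  vc=[14, 18]

SEQ = [MISS, L1-HIT, MISS, L1-HIT, MISS, VC-HIT, L1-HIT, L1-HIT, MISS, L1-HIT, VC-HIT, VC-HIT, VC-HIT, L1-HIT, L1-HIT, VC-HIT]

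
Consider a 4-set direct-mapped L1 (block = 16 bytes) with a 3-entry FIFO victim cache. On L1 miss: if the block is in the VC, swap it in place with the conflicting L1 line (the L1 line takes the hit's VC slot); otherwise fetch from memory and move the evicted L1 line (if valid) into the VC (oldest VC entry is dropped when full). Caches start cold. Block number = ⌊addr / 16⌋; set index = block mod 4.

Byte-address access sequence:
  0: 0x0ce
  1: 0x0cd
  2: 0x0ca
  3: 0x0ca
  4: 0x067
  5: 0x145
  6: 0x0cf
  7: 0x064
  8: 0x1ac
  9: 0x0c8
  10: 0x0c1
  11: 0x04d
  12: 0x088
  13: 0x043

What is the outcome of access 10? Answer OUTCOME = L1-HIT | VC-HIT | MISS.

#0 0xce→b12/s0 MISS; vc=[]
#1 0xcd→b12/s0 L1-HIT; vc=[]
#2 0xca→b12/s0 L1-HIT; vc=[]
#3 0xca→b12/s0 L1-HIT; vc=[]
#4 0x67→b6/s2 MISS; vc=[]
#5 0x145→b20/s0 MISS; vc=[12]
#6 0xcf→b12/s0 VC-HIT; vc=[20]
#7 0x64→b6/s2 L1-HIT; vc=[20]
#8 0x1ac→b26/s2 MISS; vc=[20,6]
#9 0xc8→b12/s0 L1-HIT; vc=[20,6]
#10 0xc1→b12/s0 L1-HIT; vc=[20,6]
#11 0x4d→b4/s0 MISS; vc=[20,6,12]
#12 0x88→b8/s0 MISS; vc=[6,12,4]
#13 0x43→b4/s0 VC-HIT; vc=[6,12,8]

OUTCOME = L1-HIT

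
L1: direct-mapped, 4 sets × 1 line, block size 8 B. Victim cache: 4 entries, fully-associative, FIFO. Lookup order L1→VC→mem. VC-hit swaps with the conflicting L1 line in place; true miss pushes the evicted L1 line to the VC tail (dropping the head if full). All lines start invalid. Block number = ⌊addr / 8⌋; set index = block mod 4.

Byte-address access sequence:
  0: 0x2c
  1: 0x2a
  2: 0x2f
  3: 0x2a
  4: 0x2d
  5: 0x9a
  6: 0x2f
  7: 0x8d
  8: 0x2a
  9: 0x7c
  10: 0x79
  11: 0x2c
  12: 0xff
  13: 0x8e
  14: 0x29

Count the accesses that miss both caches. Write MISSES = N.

#0 0x2c→b5/s1 MISS; vc=[]
#1 0x2a→b5/s1 L1-HIT; vc=[]
#2 0x2f→b5/s1 L1-HIT; vc=[]
#3 0x2a→b5/s1 L1-HIT; vc=[]
#4 0x2d→b5/s1 L1-HIT; vc=[]
#5 0x9a→b19/s3 MISS; vc=[]
#6 0x2f→b5/s1 L1-HIT; vc=[]
#7 0x8d→b17/s1 MISS; vc=[5]
#8 0x2a→b5/s1 VC-HIT; vc=[17]
#9 0x7c→b15/s3 MISS; vc=[17,19]
#10 0x79→b15/s3 L1-HIT; vc=[17,19]
#11 0x2c→b5/s1 L1-HIT; vc=[17,19]
#12 0xff→b31/s3 MISS; vc=[17,19,15]
#13 0x8e→b17/s1 VC-HIT; vc=[5,19,15]
#14 0x29→b5/s1 VC-HIT; vc=[17,19,15]

MISSES = 5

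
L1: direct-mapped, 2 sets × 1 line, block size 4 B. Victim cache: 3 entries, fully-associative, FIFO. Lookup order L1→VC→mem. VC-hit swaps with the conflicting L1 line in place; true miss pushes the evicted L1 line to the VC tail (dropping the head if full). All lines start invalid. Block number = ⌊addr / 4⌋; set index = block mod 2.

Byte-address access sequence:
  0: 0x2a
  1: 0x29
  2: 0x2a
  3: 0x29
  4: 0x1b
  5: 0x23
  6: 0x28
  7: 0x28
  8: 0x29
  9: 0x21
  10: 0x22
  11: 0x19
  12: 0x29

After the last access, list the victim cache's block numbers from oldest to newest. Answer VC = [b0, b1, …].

VC = [6, 8]

  [0] addr=0x2a blk=10 s=0: MISS | VC []
  [1] addr=0x29 blk=10 s=0: L1-HIT | VC []
  [2] addr=0x2a blk=10 s=0: L1-HIT | VC []
  [3] addr=0x29 blk=10 s=0: L1-HIT | VC []
  [4] addr=0x1b blk=6 s=0: MISS | VC [10]
  [5] addr=0x23 blk=8 s=0: MISS | VC [10, 6]
  [6] addr=0x28 blk=10 s=0: VC-HIT | VC [8, 6]
  [7] addr=0x28 blk=10 s=0: L1-HIT | VC [8, 6]
  [8] addr=0x29 blk=10 s=0: L1-HIT | VC [8, 6]
  [9] addr=0x21 blk=8 s=0: VC-HIT | VC [10, 6]
  [10] addr=0x22 blk=8 s=0: L1-HIT | VC [10, 6]
  [11] addr=0x19 blk=6 s=0: VC-HIT | VC [10, 8]
  [12] addr=0x29 blk=10 s=0: VC-HIT | VC [6, 8]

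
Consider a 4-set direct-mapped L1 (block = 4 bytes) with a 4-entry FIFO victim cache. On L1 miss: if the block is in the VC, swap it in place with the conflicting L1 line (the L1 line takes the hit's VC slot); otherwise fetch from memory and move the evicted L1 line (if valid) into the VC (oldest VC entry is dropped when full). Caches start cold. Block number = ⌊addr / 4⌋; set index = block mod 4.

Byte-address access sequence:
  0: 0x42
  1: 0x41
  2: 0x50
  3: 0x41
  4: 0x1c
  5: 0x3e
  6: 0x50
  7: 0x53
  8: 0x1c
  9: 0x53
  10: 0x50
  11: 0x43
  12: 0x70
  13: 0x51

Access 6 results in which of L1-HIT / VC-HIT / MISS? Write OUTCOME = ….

OUTCOME = VC-HIT

0: 0x42 (blk 16, set 0) → MISS  vc=[]
1: 0x41 (blk 16, set 0) → L1-HIT  vc=[]
2: 0x50 (blk 20, set 0) → MISS  vc=[16]
3: 0x41 (blk 16, set 0) → VC-HIT  vc=[20]
4: 0x1c (blk 7, set 3) → MISS  vc=[20]
5: 0x3e (blk 15, set 3) → MISS  vc=[20, 7]
6: 0x50 (blk 20, set 0) → VC-HIT  vc=[16, 7]
7: 0x53 (blk 20, set 0) → L1-HIT  vc=[16, 7]
8: 0x1c (blk 7, set 3) → VC-HIT  vc=[16, 15]
9: 0x53 (blk 20, set 0) → L1-HIT  vc=[16, 15]
10: 0x50 (blk 20, set 0) → L1-HIT  vc=[16, 15]
11: 0x43 (blk 16, set 0) → VC-HIT  vc=[20, 15]
12: 0x70 (blk 28, set 0) → MISS  vc=[20, 15, 16]
13: 0x51 (blk 20, set 0) → VC-HIT  vc=[28, 15, 16]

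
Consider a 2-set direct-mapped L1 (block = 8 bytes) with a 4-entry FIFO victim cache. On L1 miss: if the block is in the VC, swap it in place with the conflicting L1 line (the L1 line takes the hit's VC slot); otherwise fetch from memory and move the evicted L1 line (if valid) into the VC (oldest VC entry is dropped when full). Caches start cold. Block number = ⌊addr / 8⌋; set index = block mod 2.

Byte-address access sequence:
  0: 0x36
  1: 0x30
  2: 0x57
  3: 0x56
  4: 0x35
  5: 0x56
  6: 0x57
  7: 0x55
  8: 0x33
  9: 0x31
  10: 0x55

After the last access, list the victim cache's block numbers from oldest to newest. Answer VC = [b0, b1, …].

  [0] addr=0x36 blk=6 s=0: MISS | VC []
  [1] addr=0x30 blk=6 s=0: L1-HIT | VC []
  [2] addr=0x57 blk=10 s=0: MISS | VC [6]
  [3] addr=0x56 blk=10 s=0: L1-HIT | VC [6]
  [4] addr=0x35 blk=6 s=0: VC-HIT | VC [10]
  [5] addr=0x56 blk=10 s=0: VC-HIT | VC [6]
  [6] addr=0x57 blk=10 s=0: L1-HIT | VC [6]
  [7] addr=0x55 blk=10 s=0: L1-HIT | VC [6]
  [8] addr=0x33 blk=6 s=0: VC-HIT | VC [10]
  [9] addr=0x31 blk=6 s=0: L1-HIT | VC [10]
  [10] addr=0x55 blk=10 s=0: VC-HIT | VC [6]

VC = [6]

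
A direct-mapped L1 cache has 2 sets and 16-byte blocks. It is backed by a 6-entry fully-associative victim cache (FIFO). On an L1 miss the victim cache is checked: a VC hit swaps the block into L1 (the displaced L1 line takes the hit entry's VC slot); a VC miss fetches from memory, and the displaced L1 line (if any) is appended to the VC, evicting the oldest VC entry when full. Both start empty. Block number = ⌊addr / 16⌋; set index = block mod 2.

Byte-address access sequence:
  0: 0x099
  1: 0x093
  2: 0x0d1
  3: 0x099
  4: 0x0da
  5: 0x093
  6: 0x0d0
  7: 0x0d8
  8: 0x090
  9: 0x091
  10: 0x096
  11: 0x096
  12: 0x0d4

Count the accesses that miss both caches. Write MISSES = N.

  [0] addr=0x99 blk=9 s=1: MISS | VC []
  [1] addr=0x93 blk=9 s=1: L1-HIT | VC []
  [2] addr=0xd1 blk=13 s=1: MISS | VC [9]
  [3] addr=0x99 blk=9 s=1: VC-HIT | VC [13]
  [4] addr=0xda blk=13 s=1: VC-HIT | VC [9]
  [5] addr=0x93 blk=9 s=1: VC-HIT | VC [13]
  [6] addr=0xd0 blk=13 s=1: VC-HIT | VC [9]
  [7] addr=0xd8 blk=13 s=1: L1-HIT | VC [9]
  [8] addr=0x90 blk=9 s=1: VC-HIT | VC [13]
  [9] addr=0x91 blk=9 s=1: L1-HIT | VC [13]
  [10] addr=0x96 blk=9 s=1: L1-HIT | VC [13]
  [11] addr=0x96 blk=9 s=1: L1-HIT | VC [13]
  [12] addr=0xd4 blk=13 s=1: VC-HIT | VC [9]

MISSES = 2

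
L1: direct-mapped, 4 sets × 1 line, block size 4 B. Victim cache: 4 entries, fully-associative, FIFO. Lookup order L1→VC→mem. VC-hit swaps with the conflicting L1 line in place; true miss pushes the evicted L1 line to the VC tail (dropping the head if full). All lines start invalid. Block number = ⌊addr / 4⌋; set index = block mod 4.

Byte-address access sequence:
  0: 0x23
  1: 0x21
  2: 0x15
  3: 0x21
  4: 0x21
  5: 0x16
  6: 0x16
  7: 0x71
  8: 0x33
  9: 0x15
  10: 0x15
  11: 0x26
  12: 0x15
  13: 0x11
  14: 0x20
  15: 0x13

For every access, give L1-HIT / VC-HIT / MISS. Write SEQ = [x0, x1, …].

  [0] addr=0x23 blk=8 s=0: MISS | VC []
  [1] addr=0x21 blk=8 s=0: L1-HIT | VC []
  [2] addr=0x15 blk=5 s=1: MISS | VC []
  [3] addr=0x21 blk=8 s=0: L1-HIT | VC []
  [4] addr=0x21 blk=8 s=0: L1-HIT | VC []
  [5] addr=0x16 blk=5 s=1: L1-HIT | VC []
  [6] addr=0x16 blk=5 s=1: L1-HIT | VC []
  [7] addr=0x71 blk=28 s=0: MISS | VC [8]
  [8] addr=0x33 blk=12 s=0: MISS | VC [8, 28]
  [9] addr=0x15 blk=5 s=1: L1-HIT | VC [8, 28]
  [10] addr=0x15 blk=5 s=1: L1-HIT | VC [8, 28]
  [11] addr=0x26 blk=9 s=1: MISS | VC [8, 28, 5]
  [12] addr=0x15 blk=5 s=1: VC-HIT | VC [8, 28, 9]
  [13] addr=0x11 blk=4 s=0: MISS | VC [8, 28, 9, 12]
  [14] addr=0x20 blk=8 s=0: VC-HIT | VC [4, 28, 9, 12]
  [15] addr=0x13 blk=4 s=0: VC-HIT | VC [8, 28, 9, 12]

SEQ = [MISS, L1-HIT, MISS, L1-HIT, L1-HIT, L1-HIT, L1-HIT, MISS, MISS, L1-HIT, L1-HIT, MISS, VC-HIT, MISS, VC-HIT, VC-HIT]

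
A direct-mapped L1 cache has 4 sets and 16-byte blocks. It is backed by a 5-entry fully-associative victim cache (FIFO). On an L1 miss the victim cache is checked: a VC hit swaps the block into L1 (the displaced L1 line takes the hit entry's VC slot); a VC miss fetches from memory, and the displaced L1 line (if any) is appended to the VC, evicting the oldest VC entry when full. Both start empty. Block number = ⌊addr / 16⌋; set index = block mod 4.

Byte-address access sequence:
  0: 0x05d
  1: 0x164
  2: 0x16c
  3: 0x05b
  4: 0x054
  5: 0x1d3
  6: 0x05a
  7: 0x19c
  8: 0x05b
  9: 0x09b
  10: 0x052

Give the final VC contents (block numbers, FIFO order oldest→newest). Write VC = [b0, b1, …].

0: 0x5d (blk 5, set 1) → MISS  vc=[]
1: 0x164 (blk 22, set 2) → MISS  vc=[]
2: 0x16c (blk 22, set 2) → L1-HIT  vc=[]
3: 0x5b (blk 5, set 1) → L1-HIT  vc=[]
4: 0x54 (blk 5, set 1) → L1-HIT  vc=[]
5: 0x1d3 (blk 29, set 1) → MISS  vc=[5]
6: 0x5a (blk 5, set 1) → VC-HIT  vc=[29]
7: 0x19c (blk 25, set 1) → MISS  vc=[29, 5]
8: 0x5b (blk 5, set 1) → VC-HIT  vc=[29, 25]
9: 0x9b (blk 9, set 1) → MISS  vc=[29, 25, 5]
10: 0x52 (blk 5, set 1) → VC-HIT  vc=[29, 25, 9]

VC = [29, 25, 9]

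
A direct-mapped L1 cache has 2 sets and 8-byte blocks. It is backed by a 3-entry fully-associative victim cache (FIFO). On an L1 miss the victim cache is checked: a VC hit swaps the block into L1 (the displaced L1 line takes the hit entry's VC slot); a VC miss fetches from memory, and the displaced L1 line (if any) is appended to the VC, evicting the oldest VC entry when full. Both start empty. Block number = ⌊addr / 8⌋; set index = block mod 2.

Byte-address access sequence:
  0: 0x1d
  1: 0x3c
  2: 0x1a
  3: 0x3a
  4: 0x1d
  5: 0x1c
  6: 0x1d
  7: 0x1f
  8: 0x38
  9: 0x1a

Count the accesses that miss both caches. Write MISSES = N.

MISSES = 2

#0 0x1d→b3/s1 MISS; vc=[]
#1 0x3c→b7/s1 MISS; vc=[3]
#2 0x1a→b3/s1 VC-HIT; vc=[7]
#3 0x3a→b7/s1 VC-HIT; vc=[3]
#4 0x1d→b3/s1 VC-HIT; vc=[7]
#5 0x1c→b3/s1 L1-HIT; vc=[7]
#6 0x1d→b3/s1 L1-HIT; vc=[7]
#7 0x1f→b3/s1 L1-HIT; vc=[7]
#8 0x38→b7/s1 VC-HIT; vc=[3]
#9 0x1a→b3/s1 VC-HIT; vc=[7]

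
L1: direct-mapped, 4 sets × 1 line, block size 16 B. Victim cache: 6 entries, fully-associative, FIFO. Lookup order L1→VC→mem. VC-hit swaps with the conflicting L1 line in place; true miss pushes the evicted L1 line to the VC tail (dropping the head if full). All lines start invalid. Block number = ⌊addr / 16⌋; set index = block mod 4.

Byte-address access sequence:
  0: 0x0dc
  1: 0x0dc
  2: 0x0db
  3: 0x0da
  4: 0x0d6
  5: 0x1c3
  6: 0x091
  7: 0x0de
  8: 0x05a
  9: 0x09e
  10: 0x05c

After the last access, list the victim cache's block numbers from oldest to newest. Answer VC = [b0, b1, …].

0: 0xdc (blk 13, set 1) → MISS  vc=[]
1: 0xdc (blk 13, set 1) → L1-HIT  vc=[]
2: 0xdb (blk 13, set 1) → L1-HIT  vc=[]
3: 0xda (blk 13, set 1) → L1-HIT  vc=[]
4: 0xd6 (blk 13, set 1) → L1-HIT  vc=[]
5: 0x1c3 (blk 28, set 0) → MISS  vc=[]
6: 0x91 (blk 9, set 1) → MISS  vc=[13]
7: 0xde (blk 13, set 1) → VC-HIT  vc=[9]
8: 0x5a (blk 5, set 1) → MISS  vc=[9, 13]
9: 0x9e (blk 9, set 1) → VC-HIT  vc=[5, 13]
10: 0x5c (blk 5, set 1) → VC-HIT  vc=[9, 13]

VC = [9, 13]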